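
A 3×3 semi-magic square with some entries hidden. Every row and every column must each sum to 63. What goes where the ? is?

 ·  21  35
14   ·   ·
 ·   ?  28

The remaining cell in row 1 is (1,1) = 63 − 56 = 7.
Column 1: 7 + 14 + ? = 63, so (3,1) = 42.
From column 3, 63 − (35 + 28) gives (2,3) = 0.
Row 2 must total 63; the given cells sum to 14, so (2,2) = 49.
From row 3, 63 − (42 + 28) gives (3,2) = -7.

-7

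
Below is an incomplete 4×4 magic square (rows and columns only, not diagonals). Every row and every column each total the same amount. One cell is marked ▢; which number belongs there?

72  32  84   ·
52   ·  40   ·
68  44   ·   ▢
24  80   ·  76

48

Column 1 is complete and sums to 216; that is the magic constant.
The remaining cell in row 1 is (1,4) = 216 − 188 = 28.
Row 4 must total 216; the given cells sum to 180, so (4,3) = 36.
Column 2 needs 216; the known cells sum to 156, so (2,2) = 60.
Column 3: 84 + 40 + 36 + ? = 216, so (3,3) = 56.
Row 2 needs 216; the known cells sum to 152, so (2,4) = 64.
Using row 3: 68 + 44 + 56 + ? → (3,4) = 216 − 168 = 48.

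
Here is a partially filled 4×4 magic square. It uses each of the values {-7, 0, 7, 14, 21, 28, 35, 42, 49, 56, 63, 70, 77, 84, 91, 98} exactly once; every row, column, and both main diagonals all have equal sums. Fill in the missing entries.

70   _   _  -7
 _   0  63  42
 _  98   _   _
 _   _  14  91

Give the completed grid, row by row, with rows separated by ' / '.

70 35 84 -7 / 77 0 63 42 / 7 98 21 56 / 28 49 14 91

The 16 entries sum to 728, so each line sums to 728/4 = 182.
Row 2 needs 182; the known cells sum to 105, so (2,1) = 77.
Using column 4: -7 + 42 + 91 + ? → (3,4) = 182 − 126 = 56.
Main diagonal needs 182; the known cells sum to 161, so (3,3) = 21.
Using anti-diagonal: -7 + 63 + 98 + ? → (4,1) = 182 − 154 = 28.
Using row 3: 98 + 21 + 56 + ? → (3,1) = 182 − 175 = 7.
The remaining cell in row 4 is (4,2) = 182 − 133 = 49.
Using column 2: 0 + 98 + 49 + ? → (1,2) = 182 − 147 = 35.
Column 3 needs 182; the known cells sum to 98, so (1,3) = 84.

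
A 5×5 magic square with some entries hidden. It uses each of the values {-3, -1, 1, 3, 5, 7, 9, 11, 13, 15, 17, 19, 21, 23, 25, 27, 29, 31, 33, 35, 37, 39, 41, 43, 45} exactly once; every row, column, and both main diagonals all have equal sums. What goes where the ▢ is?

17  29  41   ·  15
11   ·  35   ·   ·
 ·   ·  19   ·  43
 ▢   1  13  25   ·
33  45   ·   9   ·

The 25 entries sum to 525, so each line sums to 525/5 = 105.
The remaining cell in row 1 is (1,4) = 105 − 102 = 3.
Column 3 must total 105; the given cells sum to 108, so (5,3) = -3.
From anti-diagonal, 105 − (15 + 19 + 1 + 33) gives (2,4) = 37.
Using row 5: 33 + 45 + (-3) + 9 + ? → (5,5) = 105 − 84 = 21.
Column 4 needs 105; the known cells sum to 74, so (3,4) = 31.
Main diagonal must total 105; the given cells sum to 82, so (2,2) = 23.
Row 2 must total 105; the given cells sum to 106, so (2,5) = -1.
Using column 2: 29 + 23 + 1 + 45 + ? → (3,2) = 105 − 98 = 7.
The remaining cell in column 5 is (4,5) = 105 − 78 = 27.
Row 3 must total 105; the given cells sum to 100, so (3,1) = 5.
Using row 4: 1 + 13 + 25 + 27 + ? → (4,1) = 105 − 66 = 39.

39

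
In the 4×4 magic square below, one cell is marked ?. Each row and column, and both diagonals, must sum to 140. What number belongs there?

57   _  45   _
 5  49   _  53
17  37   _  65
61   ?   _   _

Row 2: 5 + 49 + 53 + ? = 140, so (2,3) = 33.
Row 3 must total 140; the given cells sum to 119, so (3,3) = 21.
Column 3: 45 + 33 + 21 + ? = 140, so (4,3) = 41.
Using main diagonal: 57 + 49 + 21 + ? → (4,4) = 140 − 127 = 13.
Anti-diagonal: 33 + 37 + 61 + ? = 140, so (1,4) = 9.
From row 1, 140 − (57 + 45 + 9) gives (1,2) = 29.
The remaining cell in row 4 is (4,2) = 140 − 115 = 25.

25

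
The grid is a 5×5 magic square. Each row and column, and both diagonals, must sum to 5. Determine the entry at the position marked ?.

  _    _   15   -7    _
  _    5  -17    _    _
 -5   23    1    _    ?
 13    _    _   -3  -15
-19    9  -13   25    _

The remaining cell in row 5 is (5,5) = 5 − 2 = 3.
Column 3 needs 5; the known cells sum to -14, so (4,3) = 19.
Using main diagonal: 5 + 1 + (-3) + 3 + ? → (1,1) = 5 − 6 = -1.
Row 4: 13 + 19 + (-3) + (-15) + ? = 5, so (4,2) = -9.
Column 1: -1 + (-5) + 13 + (-19) + ? = 5, so (2,1) = 17.
Column 2 needs 5; the known cells sum to 28, so (1,2) = -23.
From row 1, 5 − (-1 + (-23) + 15 + (-7)) gives (1,5) = 21.
The remaining cell in anti-diagonal is (2,4) = 5 − (-6) = 11.
Using row 2: 17 + 5 + (-17) + 11 + ? → (2,5) = 5 − 16 = -11.
Column 4 needs 5; the known cells sum to 26, so (3,4) = -21.
Column 5 must total 5; the given cells sum to -2, so (3,5) = 7.

7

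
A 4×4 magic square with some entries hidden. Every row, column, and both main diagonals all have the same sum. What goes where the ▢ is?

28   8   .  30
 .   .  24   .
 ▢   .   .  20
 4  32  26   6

22

Row 4 is complete and sums to 68; that is the magic constant.
Row 1: 28 + 8 + 30 + ? = 68, so (1,3) = 2.
Column 3: 2 + 24 + 26 + ? = 68, so (3,3) = 16.
The remaining cell in column 4 is (2,4) = 68 − 56 = 12.
Using main diagonal: 28 + 16 + 6 + ? → (2,2) = 68 − 50 = 18.
Anti-diagonal needs 68; the known cells sum to 58, so (3,2) = 10.
The remaining cell in row 2 is (2,1) = 68 − 54 = 14.
The remaining cell in row 3 is (3,1) = 68 − 46 = 22.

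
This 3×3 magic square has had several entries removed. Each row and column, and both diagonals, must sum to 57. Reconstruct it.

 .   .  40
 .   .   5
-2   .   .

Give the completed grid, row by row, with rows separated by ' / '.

26 -9 40 / 33 19 5 / -2 47 12

Column 3 needs 57; the known cells sum to 45, so (3,3) = 12.
Anti-diagonal must total 57; the given cells sum to 38, so (2,2) = 19.
Row 2: 19 + 5 + ? = 57, so (2,1) = 33.
The remaining cell in row 3 is (3,2) = 57 − 10 = 47.
From column 1, 57 − (33 + (-2)) gives (1,1) = 26.
From column 2, 57 − (19 + 47) gives (1,2) = -9.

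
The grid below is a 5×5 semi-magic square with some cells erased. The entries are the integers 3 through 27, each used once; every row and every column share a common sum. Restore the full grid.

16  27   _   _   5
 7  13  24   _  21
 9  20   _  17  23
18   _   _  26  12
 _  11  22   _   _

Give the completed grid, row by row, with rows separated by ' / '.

The entries are 3 through 27, which sum to 375, so each line sums to 375/5 = 75.
Row 2: 7 + 13 + 24 + 21 + ? = 75, so (2,4) = 10.
Row 3 needs 75; the known cells sum to 69, so (3,3) = 6.
Column 1 needs 75; the known cells sum to 50, so (5,1) = 25.
From column 2, 75 − (27 + 13 + 20 + 11) gives (4,2) = 4.
Column 5 must total 75; the given cells sum to 61, so (5,5) = 14.
Row 4 must total 75; the given cells sum to 60, so (4,3) = 15.
The remaining cell in row 5 is (5,4) = 75 − 72 = 3.
The remaining cell in column 3 is (1,3) = 75 − 67 = 8.
Column 4: 10 + 17 + 26 + 3 + ? = 75, so (1,4) = 19.

16 27 8 19 5 / 7 13 24 10 21 / 9 20 6 17 23 / 18 4 15 26 12 / 25 11 22 3 14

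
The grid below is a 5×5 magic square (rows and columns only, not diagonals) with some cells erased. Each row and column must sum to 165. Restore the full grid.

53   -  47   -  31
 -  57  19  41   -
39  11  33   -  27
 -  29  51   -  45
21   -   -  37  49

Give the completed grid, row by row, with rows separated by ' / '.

53 25 47 9 31 / 35 57 19 41 13 / 39 11 33 55 27 / 17 29 51 23 45 / 21 43 15 37 49

The remaining cell in row 3 is (3,4) = 165 − 110 = 55.
Using column 3: 47 + 19 + 33 + 51 + ? → (5,3) = 165 − 150 = 15.
From column 5, 165 − (31 + 27 + 45 + 49) gives (2,5) = 13.
Row 2: 57 + 19 + 41 + 13 + ? = 165, so (2,1) = 35.
From row 5, 165 − (21 + 15 + 37 + 49) gives (5,2) = 43.
Using column 1: 53 + 35 + 39 + 21 + ? → (4,1) = 165 − 148 = 17.
From column 2, 165 − (57 + 11 + 29 + 43) gives (1,2) = 25.
Using row 1: 53 + 25 + 47 + 31 + ? → (1,4) = 165 − 156 = 9.
Using row 4: 17 + 29 + 51 + 45 + ? → (4,4) = 165 − 142 = 23.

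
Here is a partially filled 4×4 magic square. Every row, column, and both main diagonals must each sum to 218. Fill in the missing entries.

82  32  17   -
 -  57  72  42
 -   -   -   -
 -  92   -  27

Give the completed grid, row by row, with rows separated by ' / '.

82 32 17 87 / 47 57 72 42 / 67 37 52 62 / 22 92 77 27

The remaining cell in row 1 is (1,4) = 218 − 131 = 87.
The remaining cell in row 2 is (2,1) = 218 − 171 = 47.
From column 2, 218 − (32 + 57 + 92) gives (3,2) = 37.
Using column 4: 87 + 42 + 27 + ? → (3,4) = 218 − 156 = 62.
The remaining cell in main diagonal is (3,3) = 218 − 166 = 52.
Using anti-diagonal: 87 + 72 + 37 + ? → (4,1) = 218 − 196 = 22.
The remaining cell in row 3 is (3,1) = 218 − 151 = 67.
Row 4 needs 218; the known cells sum to 141, so (4,3) = 77.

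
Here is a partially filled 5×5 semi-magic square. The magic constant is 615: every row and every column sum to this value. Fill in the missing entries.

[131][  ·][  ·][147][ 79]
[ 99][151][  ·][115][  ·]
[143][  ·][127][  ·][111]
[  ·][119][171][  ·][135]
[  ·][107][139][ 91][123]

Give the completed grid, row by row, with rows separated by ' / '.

131 163 95 147 79 / 99 151 83 115 167 / 143 75 127 159 111 / 87 119 171 103 135 / 155 107 139 91 123

Using row 5: 107 + 139 + 91 + 123 + ? → (5,1) = 615 − 460 = 155.
Using column 1: 131 + 99 + 143 + 155 + ? → (4,1) = 615 − 528 = 87.
From column 5, 615 − (79 + 111 + 135 + 123) gives (2,5) = 167.
Row 2 must total 615; the given cells sum to 532, so (2,3) = 83.
Using row 4: 87 + 119 + 171 + 135 + ? → (4,4) = 615 − 512 = 103.
Column 3 needs 615; the known cells sum to 520, so (1,3) = 95.
Column 4 needs 615; the known cells sum to 456, so (3,4) = 159.
Using row 1: 131 + 95 + 147 + 79 + ? → (1,2) = 615 − 452 = 163.
Row 3 needs 615; the known cells sum to 540, so (3,2) = 75.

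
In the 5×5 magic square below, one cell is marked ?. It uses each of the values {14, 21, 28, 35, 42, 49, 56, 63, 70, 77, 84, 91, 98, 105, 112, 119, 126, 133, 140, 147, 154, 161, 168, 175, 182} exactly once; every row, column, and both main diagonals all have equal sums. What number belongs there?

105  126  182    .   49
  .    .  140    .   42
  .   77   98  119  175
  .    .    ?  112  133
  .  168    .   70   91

56

The 25 entries sum to 2450, so each line sums to 2450/5 = 490.
The remaining cell in row 1 is (1,4) = 490 − 462 = 28.
Using row 3: 77 + 98 + 119 + 175 + ? → (3,1) = 490 − 469 = 21.
Column 4: 28 + 119 + 112 + 70 + ? = 490, so (2,4) = 161.
Main diagonal must total 490; the given cells sum to 406, so (2,2) = 84.
Using row 2: 84 + 140 + 161 + 42 + ? → (2,1) = 490 − 427 = 63.
From column 2, 490 − (126 + 84 + 77 + 168) gives (4,2) = 35.
Anti-diagonal: 49 + 161 + 98 + 35 + ? = 490, so (5,1) = 147.
Row 5: 147 + 168 + 70 + 91 + ? = 490, so (5,3) = 14.
Using column 1: 105 + 63 + 21 + 147 + ? → (4,1) = 490 − 336 = 154.
From column 3, 490 − (182 + 140 + 98 + 14) gives (4,3) = 56.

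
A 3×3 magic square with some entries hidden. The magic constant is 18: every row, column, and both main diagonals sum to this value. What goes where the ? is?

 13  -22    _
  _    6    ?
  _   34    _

-8

The remaining cell in row 1 is (1,3) = 18 − (-9) = 27.
Using main diagonal: 13 + 6 + ? → (3,3) = 18 − 19 = -1.
The remaining cell in anti-diagonal is (3,1) = 18 − 33 = -15.
Column 1 must total 18; the given cells sum to -2, so (2,1) = 20.
The remaining cell in column 3 is (2,3) = 18 − 26 = -8.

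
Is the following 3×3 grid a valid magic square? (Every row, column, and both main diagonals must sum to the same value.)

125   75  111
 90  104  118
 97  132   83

Row 1: 125 + 75 + 111 = 311.
Row 2: 90 + 104 + 118 = 312.
Row 3: 97 + 132 + 83 = 312.
Column 1: 125 + 90 + 97 = 312.
Column 2: 75 + 104 + 132 = 311.
Column 3: 111 + 118 + 83 = 312.
Main diagonal: 125 + 104 + 83 = 312.
Anti-diagonal: 111 + 104 + 97 = 312.

No — row 3 sums to 312 but row 1 sums to 311.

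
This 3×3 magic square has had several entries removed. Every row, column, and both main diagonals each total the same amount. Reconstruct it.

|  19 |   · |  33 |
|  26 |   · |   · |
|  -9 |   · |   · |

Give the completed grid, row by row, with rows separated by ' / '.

Column 1 is already complete: 19 + 26 + -9 = 36, so that is the magic constant.
Using row 1: 19 + 33 + ? → (1,2) = 36 − 52 = -16.
Anti-diagonal must total 36; the given cells sum to 24, so (2,2) = 12.
Row 2 must total 36; the given cells sum to 38, so (2,3) = -2.
The remaining cell in column 2 is (3,2) = 36 − (-4) = 40.
Column 3 needs 36; the known cells sum to 31, so (3,3) = 5.

19 -16 33 / 26 12 -2 / -9 40 5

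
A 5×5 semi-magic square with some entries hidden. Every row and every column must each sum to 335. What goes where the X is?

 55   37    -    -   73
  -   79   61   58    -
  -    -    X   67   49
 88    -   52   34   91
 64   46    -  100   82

Using row 4: 88 + 52 + 34 + 91 + ? → (4,2) = 335 − 265 = 70.
Row 5 needs 335; the known cells sum to 292, so (5,3) = 43.
Column 2: 37 + 79 + 70 + 46 + ? = 335, so (3,2) = 103.
The remaining cell in column 4 is (1,4) = 335 − 259 = 76.
From column 5, 335 − (73 + 49 + 91 + 82) gives (2,5) = 40.
Using row 1: 55 + 37 + 76 + 73 + ? → (1,3) = 335 − 241 = 94.
Row 2 needs 335; the known cells sum to 238, so (2,1) = 97.
Column 1: 55 + 97 + 88 + 64 + ? = 335, so (3,1) = 31.
The remaining cell in column 3 is (3,3) = 335 − 250 = 85.

85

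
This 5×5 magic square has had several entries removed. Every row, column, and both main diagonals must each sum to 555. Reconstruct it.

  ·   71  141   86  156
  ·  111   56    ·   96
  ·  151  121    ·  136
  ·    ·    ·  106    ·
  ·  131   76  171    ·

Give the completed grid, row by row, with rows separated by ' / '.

101 71 141 86 156 / 166 111 56 126 96 / 81 151 121 66 136 / 146 91 161 106 51 / 61 131 76 171 116

Row 1: 71 + 141 + 86 + 156 + ? = 555, so (1,1) = 101.
Column 2 needs 555; the known cells sum to 464, so (4,2) = 91.
The remaining cell in column 3 is (4,3) = 555 − 394 = 161.
Main diagonal must total 555; the given cells sum to 439, so (5,5) = 116.
Row 5 needs 555; the known cells sum to 494, so (5,1) = 61.
Column 5: 156 + 96 + 136 + 116 + ? = 555, so (4,5) = 51.
Anti-diagonal needs 555; the known cells sum to 429, so (2,4) = 126.
Row 2: 111 + 56 + 126 + 96 + ? = 555, so (2,1) = 166.
Row 4 needs 555; the known cells sum to 409, so (4,1) = 146.
Using column 1: 101 + 166 + 146 + 61 + ? → (3,1) = 555 − 474 = 81.
The remaining cell in column 4 is (3,4) = 555 − 489 = 66.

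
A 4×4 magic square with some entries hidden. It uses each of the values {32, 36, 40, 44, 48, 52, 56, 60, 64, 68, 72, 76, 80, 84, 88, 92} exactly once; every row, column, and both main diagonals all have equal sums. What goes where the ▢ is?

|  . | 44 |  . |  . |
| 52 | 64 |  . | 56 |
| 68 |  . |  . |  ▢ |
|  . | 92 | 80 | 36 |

72

The 16 entries sum to 992, so each line sums to 992/4 = 248.
From row 2, 248 − (52 + 64 + 56) gives (2,3) = 76.
The remaining cell in row 4 is (4,1) = 248 − 208 = 40.
Column 1 must total 248; the given cells sum to 160, so (1,1) = 88.
From column 2, 248 − (44 + 64 + 92) gives (3,2) = 48.
The remaining cell in main diagonal is (3,3) = 248 − 188 = 60.
Anti-diagonal must total 248; the given cells sum to 164, so (1,4) = 84.
Row 1: 88 + 44 + 84 + ? = 248, so (1,3) = 32.
Row 3 needs 248; the known cells sum to 176, so (3,4) = 72.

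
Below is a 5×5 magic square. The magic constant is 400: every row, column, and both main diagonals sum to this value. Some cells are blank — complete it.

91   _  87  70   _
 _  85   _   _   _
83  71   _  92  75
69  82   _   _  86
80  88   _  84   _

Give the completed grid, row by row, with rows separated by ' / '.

91 74 87 70 78 / 77 85 68 81 89 / 83 71 79 92 75 / 69 82 90 73 86 / 80 88 76 84 72

From row 3, 400 − (83 + 71 + 92 + 75) gives (3,3) = 79.
Column 1 needs 400; the known cells sum to 323, so (2,1) = 77.
Using column 2: 85 + 71 + 82 + 88 + ? → (1,2) = 400 − 326 = 74.
From row 1, 400 − (91 + 74 + 87 + 70) gives (1,5) = 78.
Anti-diagonal needs 400; the known cells sum to 319, so (2,4) = 81.
Column 4 needs 400; the known cells sum to 327, so (4,4) = 73.
From main diagonal, 400 − (91 + 85 + 79 + 73) gives (5,5) = 72.
Row 4: 69 + 82 + 73 + 86 + ? = 400, so (4,3) = 90.
From row 5, 400 − (80 + 88 + 84 + 72) gives (5,3) = 76.
Column 3 must total 400; the given cells sum to 332, so (2,3) = 68.
Column 5: 78 + 75 + 86 + 72 + ? = 400, so (2,5) = 89.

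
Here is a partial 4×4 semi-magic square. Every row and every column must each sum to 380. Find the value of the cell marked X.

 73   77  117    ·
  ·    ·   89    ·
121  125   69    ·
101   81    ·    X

93

The remaining cell in row 1 is (1,4) = 380 − 267 = 113.
The remaining cell in row 3 is (3,4) = 380 − 315 = 65.
Column 1 needs 380; the known cells sum to 295, so (2,1) = 85.
From column 2, 380 − (77 + 125 + 81) gives (2,2) = 97.
Using column 3: 117 + 89 + 69 + ? → (4,3) = 380 − 275 = 105.
From row 2, 380 − (85 + 97 + 89) gives (2,4) = 109.
Using row 4: 101 + 81 + 105 + ? → (4,4) = 380 − 287 = 93.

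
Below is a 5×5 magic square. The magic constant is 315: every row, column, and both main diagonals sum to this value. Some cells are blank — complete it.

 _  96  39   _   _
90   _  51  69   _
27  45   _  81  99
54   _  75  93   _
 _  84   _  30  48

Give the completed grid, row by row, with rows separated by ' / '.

78 96 39 42 60 / 90 33 51 69 72 / 27 45 63 81 99 / 54 57 75 93 36 / 66 84 87 30 48

Row 3: 27 + 45 + 81 + 99 + ? = 315, so (3,3) = 63.
Column 3: 39 + 51 + 63 + 75 + ? = 315, so (5,3) = 87.
Column 4: 69 + 81 + 93 + 30 + ? = 315, so (1,4) = 42.
From row 5, 315 − (84 + 87 + 30 + 48) gives (5,1) = 66.
Column 1 must total 315; the given cells sum to 237, so (1,1) = 78.
Main diagonal needs 315; the known cells sum to 282, so (2,2) = 33.
Using row 1: 78 + 96 + 39 + 42 + ? → (1,5) = 315 − 255 = 60.
From row 2, 315 − (90 + 33 + 51 + 69) gives (2,5) = 72.
Column 2 must total 315; the given cells sum to 258, so (4,2) = 57.
Column 5: 60 + 72 + 99 + 48 + ? = 315, so (4,5) = 36.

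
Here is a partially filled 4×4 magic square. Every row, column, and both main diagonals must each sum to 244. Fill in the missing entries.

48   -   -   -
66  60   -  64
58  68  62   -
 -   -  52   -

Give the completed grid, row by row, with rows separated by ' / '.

48 70 76 50 / 66 60 54 64 / 58 68 62 56 / 72 46 52 74

Row 2 needs 244; the known cells sum to 190, so (2,3) = 54.
Row 3: 58 + 68 + 62 + ? = 244, so (3,4) = 56.
Using column 1: 48 + 66 + 58 + ? → (4,1) = 244 − 172 = 72.
Column 3 must total 244; the given cells sum to 168, so (1,3) = 76.
The remaining cell in main diagonal is (4,4) = 244 − 170 = 74.
Using anti-diagonal: 54 + 68 + 72 + ? → (1,4) = 244 − 194 = 50.
Row 1 needs 244; the known cells sum to 174, so (1,2) = 70.
Row 4 must total 244; the given cells sum to 198, so (4,2) = 46.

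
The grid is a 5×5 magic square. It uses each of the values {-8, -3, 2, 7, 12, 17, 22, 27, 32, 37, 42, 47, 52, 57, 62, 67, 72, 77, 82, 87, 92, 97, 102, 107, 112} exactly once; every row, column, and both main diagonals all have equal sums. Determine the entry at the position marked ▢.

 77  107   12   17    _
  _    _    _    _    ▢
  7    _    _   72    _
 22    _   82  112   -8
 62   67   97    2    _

87

The 25 entries sum to 1300, so each line sums to 1300/5 = 260.
Using row 1: 77 + 107 + 12 + 17 + ? → (1,5) = 260 − 213 = 47.
Row 4 must total 260; the given cells sum to 208, so (4,2) = 52.
The remaining cell in row 5 is (5,5) = 260 − 228 = 32.
Column 1: 77 + 7 + 22 + 62 + ? = 260, so (2,1) = 92.
Using column 4: 17 + 72 + 112 + 2 + ? → (2,4) = 260 − 203 = 57.
Anti-diagonal: 47 + 57 + 52 + 62 + ? = 260, so (3,3) = 42.
Column 3: 12 + 42 + 82 + 97 + ? = 260, so (2,3) = 27.
Using main diagonal: 77 + 42 + 112 + 32 + ? → (2,2) = 260 − 263 = -3.
The remaining cell in row 2 is (2,5) = 260 − 173 = 87.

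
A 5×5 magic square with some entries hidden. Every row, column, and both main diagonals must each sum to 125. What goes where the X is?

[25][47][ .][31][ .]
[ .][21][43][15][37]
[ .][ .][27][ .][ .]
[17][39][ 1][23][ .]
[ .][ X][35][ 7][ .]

Row 2 needs 125; the known cells sum to 116, so (2,1) = 9.
Using row 4: 17 + 39 + 1 + 23 + ? → (4,5) = 125 − 80 = 45.
Column 3 needs 125; the known cells sum to 106, so (1,3) = 19.
From column 4, 125 − (31 + 15 + 23 + 7) gives (3,4) = 49.
Using main diagonal: 25 + 21 + 27 + 23 + ? → (5,5) = 125 − 96 = 29.
Row 1 needs 125; the known cells sum to 122, so (1,5) = 3.
Column 5 needs 125; the known cells sum to 114, so (3,5) = 11.
Using anti-diagonal: 3 + 15 + 27 + 39 + ? → (5,1) = 125 − 84 = 41.
Row 5 needs 125; the known cells sum to 112, so (5,2) = 13.

13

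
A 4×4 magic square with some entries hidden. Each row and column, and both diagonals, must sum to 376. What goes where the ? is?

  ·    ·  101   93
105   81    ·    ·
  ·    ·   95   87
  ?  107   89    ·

From column 3, 376 − (101 + 95 + 89) gives (2,3) = 91.
Row 2 needs 376; the known cells sum to 277, so (2,4) = 99.
From column 4, 376 − (93 + 99 + 87) gives (4,4) = 97.
Main diagonal needs 376; the known cells sum to 273, so (1,1) = 103.
Row 1 needs 376; the known cells sum to 297, so (1,2) = 79.
Row 4 must total 376; the given cells sum to 293, so (4,1) = 83.

83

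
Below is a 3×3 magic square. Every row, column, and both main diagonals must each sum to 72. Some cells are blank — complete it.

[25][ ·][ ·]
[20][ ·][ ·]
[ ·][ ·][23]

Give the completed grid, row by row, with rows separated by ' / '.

25 26 21 / 20 24 28 / 27 22 23

Column 1 must total 72; the given cells sum to 45, so (3,1) = 27.
Main diagonal: 25 + 23 + ? = 72, so (2,2) = 24.
The remaining cell in anti-diagonal is (1,3) = 72 − 51 = 21.
Row 1: 25 + 21 + ? = 72, so (1,2) = 26.
Row 2 needs 72; the known cells sum to 44, so (2,3) = 28.
Row 3 needs 72; the known cells sum to 50, so (3,2) = 22.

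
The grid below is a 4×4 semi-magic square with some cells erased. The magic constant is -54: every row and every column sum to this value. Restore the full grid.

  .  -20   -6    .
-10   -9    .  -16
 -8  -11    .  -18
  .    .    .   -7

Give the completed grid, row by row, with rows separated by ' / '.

Using row 2: -10 + (-9) + (-16) + ? → (2,3) = -54 − (-35) = -19.
Row 3 must total -54; the given cells sum to -37, so (3,3) = -17.
Using column 2: -20 + (-9) + (-11) + ? → (4,2) = -54 − (-40) = -14.
Column 3 needs -54; the known cells sum to -42, so (4,3) = -12.
Using column 4: -16 + (-18) + (-7) + ? → (1,4) = -54 − (-41) = -13.
Row 1 must total -54; the given cells sum to -39, so (1,1) = -15.
The remaining cell in row 4 is (4,1) = -54 − (-33) = -21.

-15 -20 -6 -13 / -10 -9 -19 -16 / -8 -11 -17 -18 / -21 -14 -12 -7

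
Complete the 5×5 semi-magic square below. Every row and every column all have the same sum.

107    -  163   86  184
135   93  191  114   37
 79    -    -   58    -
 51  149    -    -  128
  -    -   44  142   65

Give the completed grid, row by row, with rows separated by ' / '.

Row 2 is already complete: 135 + 93 + 191 + 114 + 37 = 570, so that is the magic constant.
The remaining cell in row 1 is (1,2) = 570 − 540 = 30.
The remaining cell in column 1 is (5,1) = 570 − 372 = 198.
The remaining cell in column 4 is (4,4) = 570 − 400 = 170.
Using column 5: 184 + 37 + 128 + 65 + ? → (3,5) = 570 − 414 = 156.
From row 4, 570 − (51 + 149 + 170 + 128) gives (4,3) = 72.
Using row 5: 198 + 44 + 142 + 65 + ? → (5,2) = 570 − 449 = 121.
Column 2 must total 570; the given cells sum to 393, so (3,2) = 177.
From column 3, 570 − (163 + 191 + 72 + 44) gives (3,3) = 100.

107 30 163 86 184 / 135 93 191 114 37 / 79 177 100 58 156 / 51 149 72 170 128 / 198 121 44 142 65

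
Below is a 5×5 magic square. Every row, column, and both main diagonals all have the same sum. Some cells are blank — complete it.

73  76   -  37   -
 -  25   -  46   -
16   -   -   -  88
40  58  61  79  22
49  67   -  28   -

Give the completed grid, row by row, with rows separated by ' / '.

Row 4 is already complete: 40 + 58 + 61 + 79 + 22 = 260, so that is the magic constant.
Column 1 needs 260; the known cells sum to 178, so (2,1) = 82.
From column 2, 260 − (76 + 25 + 58 + 67) gives (3,2) = 34.
Column 4 needs 260; the known cells sum to 190, so (3,4) = 70.
The remaining cell in row 3 is (3,3) = 260 − 208 = 52.
Main diagonal needs 260; the known cells sum to 229, so (5,5) = 31.
Anti-diagonal: 46 + 52 + 58 + 49 + ? = 260, so (1,5) = 55.
Row 1: 73 + 76 + 37 + 55 + ? = 260, so (1,3) = 19.
Using row 5: 49 + 67 + 28 + 31 + ? → (5,3) = 260 − 175 = 85.
Column 3: 19 + 52 + 61 + 85 + ? = 260, so (2,3) = 43.
Column 5 needs 260; the known cells sum to 196, so (2,5) = 64.

73 76 19 37 55 / 82 25 43 46 64 / 16 34 52 70 88 / 40 58 61 79 22 / 49 67 85 28 31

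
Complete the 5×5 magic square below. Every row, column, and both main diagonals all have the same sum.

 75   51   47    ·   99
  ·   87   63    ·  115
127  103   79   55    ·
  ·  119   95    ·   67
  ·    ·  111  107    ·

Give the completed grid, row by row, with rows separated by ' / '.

Column 3 is already complete: 47 + 63 + 79 + 95 + 111 = 395, so that is the magic constant.
Row 1 needs 395; the known cells sum to 272, so (1,4) = 123.
Row 3 must total 395; the given cells sum to 364, so (3,5) = 31.
Using column 2: 51 + 87 + 103 + 119 + ? → (5,2) = 395 − 360 = 35.
From column 5, 395 − (99 + 115 + 31 + 67) gives (5,5) = 83.
The remaining cell in main diagonal is (4,4) = 395 − 324 = 71.
Row 4 needs 395; the known cells sum to 352, so (4,1) = 43.
The remaining cell in row 5 is (5,1) = 395 − 336 = 59.
Using column 1: 75 + 127 + 43 + 59 + ? → (2,1) = 395 − 304 = 91.
Column 4: 123 + 55 + 71 + 107 + ? = 395, so (2,4) = 39.

75 51 47 123 99 / 91 87 63 39 115 / 127 103 79 55 31 / 43 119 95 71 67 / 59 35 111 107 83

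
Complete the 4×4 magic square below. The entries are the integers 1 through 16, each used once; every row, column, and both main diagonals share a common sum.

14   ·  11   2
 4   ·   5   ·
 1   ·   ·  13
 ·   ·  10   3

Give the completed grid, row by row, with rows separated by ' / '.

The entries are 1 through 16, which sum to 136, so each line sums to 136/4 = 34.
The remaining cell in row 1 is (1,2) = 34 − 27 = 7.
Column 1: 14 + 4 + 1 + ? = 34, so (4,1) = 15.
Column 3 must total 34; the given cells sum to 26, so (3,3) = 8.
Using column 4: 2 + 13 + 3 + ? → (2,4) = 34 − 18 = 16.
From main diagonal, 34 − (14 + 8 + 3) gives (2,2) = 9.
The remaining cell in anti-diagonal is (3,2) = 34 − 22 = 12.
Row 4: 15 + 10 + 3 + ? = 34, so (4,2) = 6.

14 7 11 2 / 4 9 5 16 / 1 12 8 13 / 15 6 10 3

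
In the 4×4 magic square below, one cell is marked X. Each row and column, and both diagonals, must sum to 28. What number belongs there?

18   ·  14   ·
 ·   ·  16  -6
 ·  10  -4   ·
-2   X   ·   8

Column 3 must total 28; the given cells sum to 26, so (4,3) = 2.
From main diagonal, 28 − (18 + (-4) + 8) gives (2,2) = 6.
From anti-diagonal, 28 − (16 + 10 + (-2)) gives (1,4) = 4.
Row 1 needs 28; the known cells sum to 36, so (1,2) = -8.
Row 2 needs 28; the known cells sum to 16, so (2,1) = 12.
Row 4: -2 + 2 + 8 + ? = 28, so (4,2) = 20.

20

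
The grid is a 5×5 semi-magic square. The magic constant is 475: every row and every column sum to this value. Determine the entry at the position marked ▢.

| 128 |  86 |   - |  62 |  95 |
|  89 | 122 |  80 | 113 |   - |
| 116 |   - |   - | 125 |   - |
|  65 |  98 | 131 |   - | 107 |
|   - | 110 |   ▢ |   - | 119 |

From row 1, 475 − (128 + 86 + 62 + 95) gives (1,3) = 104.
Row 2: 89 + 122 + 80 + 113 + ? = 475, so (2,5) = 71.
Row 4 must total 475; the given cells sum to 401, so (4,4) = 74.
Column 1: 128 + 89 + 116 + 65 + ? = 475, so (5,1) = 77.
Column 2 must total 475; the given cells sum to 416, so (3,2) = 59.
Column 4 needs 475; the known cells sum to 374, so (5,4) = 101.
Column 5 needs 475; the known cells sum to 392, so (3,5) = 83.
The remaining cell in row 3 is (3,3) = 475 − 383 = 92.
Row 5 needs 475; the known cells sum to 407, so (5,3) = 68.

68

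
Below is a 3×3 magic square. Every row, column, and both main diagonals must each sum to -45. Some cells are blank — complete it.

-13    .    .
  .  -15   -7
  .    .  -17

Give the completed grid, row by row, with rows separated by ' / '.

From row 2, -45 − (-15 + (-7)) gives (2,1) = -23.
Column 1 must total -45; the given cells sum to -36, so (3,1) = -9.
Column 3: -7 + (-17) + ? = -45, so (1,3) = -21.
Row 1 must total -45; the given cells sum to -34, so (1,2) = -11.
The remaining cell in row 3 is (3,2) = -45 − (-26) = -19.

-13 -11 -21 / -23 -15 -7 / -9 -19 -17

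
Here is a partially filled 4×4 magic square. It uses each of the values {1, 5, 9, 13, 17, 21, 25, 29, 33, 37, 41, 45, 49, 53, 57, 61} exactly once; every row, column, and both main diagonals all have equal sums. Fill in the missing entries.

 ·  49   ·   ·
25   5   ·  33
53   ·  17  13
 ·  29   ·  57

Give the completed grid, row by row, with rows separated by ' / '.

45 49 9 21 / 25 5 61 33 / 53 41 17 13 / 1 29 37 57

The 16 entries sum to 496, so each line sums to 496/4 = 124.
From row 2, 124 − (25 + 5 + 33) gives (2,3) = 61.
The remaining cell in row 3 is (3,2) = 124 − 83 = 41.
Column 4 needs 124; the known cells sum to 103, so (1,4) = 21.
Main diagonal must total 124; the given cells sum to 79, so (1,1) = 45.
Using anti-diagonal: 21 + 61 + 41 + ? → (4,1) = 124 − 123 = 1.
Row 1 needs 124; the known cells sum to 115, so (1,3) = 9.
Using row 4: 1 + 29 + 57 + ? → (4,3) = 124 − 87 = 37.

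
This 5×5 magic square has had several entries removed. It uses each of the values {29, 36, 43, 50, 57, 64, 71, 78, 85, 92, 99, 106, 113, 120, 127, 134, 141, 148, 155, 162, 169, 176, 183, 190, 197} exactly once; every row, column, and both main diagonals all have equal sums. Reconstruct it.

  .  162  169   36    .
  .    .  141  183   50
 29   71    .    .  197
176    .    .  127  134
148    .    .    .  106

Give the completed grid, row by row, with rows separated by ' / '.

The 25 entries sum to 2825, so each line sums to 2825/5 = 565.
Column 5 must total 565; the given cells sum to 487, so (1,5) = 78.
From row 1, 565 − (162 + 169 + 36 + 78) gives (1,1) = 120.
Column 1 needs 565; the known cells sum to 473, so (2,1) = 92.
Row 2 must total 565; the given cells sum to 466, so (2,2) = 99.
Main diagonal must total 565; the given cells sum to 452, so (3,3) = 113.
From anti-diagonal, 565 − (78 + 183 + 113 + 148) gives (4,2) = 43.
Row 3 must total 565; the given cells sum to 410, so (3,4) = 155.
Using row 4: 176 + 43 + 127 + 134 + ? → (4,3) = 565 − 480 = 85.
Column 2 must total 565; the given cells sum to 375, so (5,2) = 190.
Column 3 must total 565; the given cells sum to 508, so (5,3) = 57.
The remaining cell in column 4 is (5,4) = 565 − 501 = 64.

120 162 169 36 78 / 92 99 141 183 50 / 29 71 113 155 197 / 176 43 85 127 134 / 148 190 57 64 106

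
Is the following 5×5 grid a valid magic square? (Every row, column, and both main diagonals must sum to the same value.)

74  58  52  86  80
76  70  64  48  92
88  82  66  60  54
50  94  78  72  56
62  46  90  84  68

Yes

Row 1: 74 + 58 + 52 + 86 + 80 = 350.
Row 2: 76 + 70 + 64 + 48 + 92 = 350.
Row 3: 88 + 82 + 66 + 60 + 54 = 350.
Row 4: 50 + 94 + 78 + 72 + 56 = 350.
Row 5: 62 + 46 + 90 + 84 + 68 = 350.
Column 1: 74 + 76 + 88 + 50 + 62 = 350.
Column 2: 58 + 70 + 82 + 94 + 46 = 350.
Column 3: 52 + 64 + 66 + 78 + 90 = 350.
Column 4: 86 + 48 + 60 + 72 + 84 = 350.
Column 5: 80 + 92 + 54 + 56 + 68 = 350.
Main diagonal: 74 + 70 + 66 + 72 + 68 = 350.
Anti-diagonal: 80 + 48 + 66 + 94 + 62 = 350.
All lines sum to 350.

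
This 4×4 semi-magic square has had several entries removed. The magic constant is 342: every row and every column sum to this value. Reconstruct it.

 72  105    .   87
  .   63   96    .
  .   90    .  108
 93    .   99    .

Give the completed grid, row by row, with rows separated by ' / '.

Row 1 needs 342; the known cells sum to 264, so (1,3) = 78.
Column 2: 105 + 63 + 90 + ? = 342, so (4,2) = 84.
Column 3 must total 342; the given cells sum to 273, so (3,3) = 69.
Row 3 must total 342; the given cells sum to 267, so (3,1) = 75.
Using row 4: 93 + 84 + 99 + ? → (4,4) = 342 − 276 = 66.
Column 1: 72 + 75 + 93 + ? = 342, so (2,1) = 102.
Column 4 needs 342; the known cells sum to 261, so (2,4) = 81.

72 105 78 87 / 102 63 96 81 / 75 90 69 108 / 93 84 99 66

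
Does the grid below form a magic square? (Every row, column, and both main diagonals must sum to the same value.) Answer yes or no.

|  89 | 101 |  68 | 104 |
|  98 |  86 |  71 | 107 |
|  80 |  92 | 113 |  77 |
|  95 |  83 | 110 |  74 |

Row 1: 89 + 101 + 68 + 104 = 362.
Row 2: 98 + 86 + 71 + 107 = 362.
Row 3: 80 + 92 + 113 + 77 = 362.
Row 4: 95 + 83 + 110 + 74 = 362.
Column 1: 89 + 98 + 80 + 95 = 362.
Column 2: 101 + 86 + 92 + 83 = 362.
Column 3: 68 + 71 + 113 + 110 = 362.
Column 4: 104 + 107 + 77 + 74 = 362.
Main diagonal: 89 + 86 + 113 + 74 = 362.
Anti-diagonal: 104 + 71 + 92 + 95 = 362.
All lines sum to 362.

Yes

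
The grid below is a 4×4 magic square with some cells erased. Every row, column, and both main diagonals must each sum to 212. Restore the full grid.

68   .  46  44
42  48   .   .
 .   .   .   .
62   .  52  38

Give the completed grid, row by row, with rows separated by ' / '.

68 54 46 44 / 42 48 56 66 / 40 50 58 64 / 62 60 52 38

Using row 1: 68 + 46 + 44 + ? → (1,2) = 212 − 158 = 54.
Using row 4: 62 + 52 + 38 + ? → (4,2) = 212 − 152 = 60.
Using column 1: 68 + 42 + 62 + ? → (3,1) = 212 − 172 = 40.
Column 2: 54 + 48 + 60 + ? = 212, so (3,2) = 50.
From main diagonal, 212 − (68 + 48 + 38) gives (3,3) = 58.
The remaining cell in anti-diagonal is (2,3) = 212 − 156 = 56.
The remaining cell in row 2 is (2,4) = 212 − 146 = 66.
Row 3 needs 212; the known cells sum to 148, so (3,4) = 64.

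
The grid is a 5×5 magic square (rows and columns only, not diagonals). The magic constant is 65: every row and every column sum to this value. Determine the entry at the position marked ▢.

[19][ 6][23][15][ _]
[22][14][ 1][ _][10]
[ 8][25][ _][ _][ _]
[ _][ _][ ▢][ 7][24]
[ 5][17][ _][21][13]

20

Using row 1: 19 + 6 + 23 + 15 + ? → (1,5) = 65 − 63 = 2.
Using row 2: 22 + 14 + 1 + 10 + ? → (2,4) = 65 − 47 = 18.
Row 5: 5 + 17 + 21 + 13 + ? = 65, so (5,3) = 9.
From column 1, 65 − (19 + 22 + 8 + 5) gives (4,1) = 11.
From column 2, 65 − (6 + 14 + 25 + 17) gives (4,2) = 3.
Column 4: 15 + 18 + 7 + 21 + ? = 65, so (3,4) = 4.
Using column 5: 2 + 10 + 24 + 13 + ? → (3,5) = 65 − 49 = 16.
Using row 3: 8 + 25 + 4 + 16 + ? → (3,3) = 65 − 53 = 12.
Row 4: 11 + 3 + 7 + 24 + ? = 65, so (4,3) = 20.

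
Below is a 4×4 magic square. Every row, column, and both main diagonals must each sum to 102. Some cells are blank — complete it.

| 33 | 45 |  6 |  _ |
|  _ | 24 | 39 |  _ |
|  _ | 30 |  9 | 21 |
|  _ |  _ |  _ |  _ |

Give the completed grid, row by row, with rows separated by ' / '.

33 45 6 18 / 12 24 39 27 / 42 30 9 21 / 15 3 48 36

From row 1, 102 − (33 + 45 + 6) gives (1,4) = 18.
From row 3, 102 − (30 + 9 + 21) gives (3,1) = 42.
Using column 2: 45 + 24 + 30 + ? → (4,2) = 102 − 99 = 3.
Column 3 must total 102; the given cells sum to 54, so (4,3) = 48.
The remaining cell in main diagonal is (4,4) = 102 − 66 = 36.
Anti-diagonal: 18 + 39 + 30 + ? = 102, so (4,1) = 15.
From column 1, 102 − (33 + 42 + 15) gives (2,1) = 12.
Using column 4: 18 + 21 + 36 + ? → (2,4) = 102 − 75 = 27.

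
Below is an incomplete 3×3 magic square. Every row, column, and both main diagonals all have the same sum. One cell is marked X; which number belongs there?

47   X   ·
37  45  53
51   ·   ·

49

Column 1 is complete and sums to 135; that is the magic constant.
Using main diagonal: 47 + 45 + ? → (3,3) = 135 − 92 = 43.
Anti-diagonal: 45 + 51 + ? = 135, so (1,3) = 39.
Using row 1: 47 + 39 + ? → (1,2) = 135 − 86 = 49.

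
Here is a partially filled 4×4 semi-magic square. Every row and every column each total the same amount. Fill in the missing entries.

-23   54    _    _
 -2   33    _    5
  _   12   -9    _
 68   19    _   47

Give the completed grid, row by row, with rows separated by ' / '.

Column 2 is already complete: 54 + 33 + 12 + 19 = 118, so that is the magic constant.
Using row 2: -2 + 33 + 5 + ? → (2,3) = 118 − 36 = 82.
The remaining cell in row 4 is (4,3) = 118 − 134 = -16.
Column 1 needs 118; the known cells sum to 43, so (3,1) = 75.
Column 3 must total 118; the given cells sum to 57, so (1,3) = 61.
Using row 1: -23 + 54 + 61 + ? → (1,4) = 118 − 92 = 26.
The remaining cell in row 3 is (3,4) = 118 − 78 = 40.

-23 54 61 26 / -2 33 82 5 / 75 12 -9 40 / 68 19 -16 47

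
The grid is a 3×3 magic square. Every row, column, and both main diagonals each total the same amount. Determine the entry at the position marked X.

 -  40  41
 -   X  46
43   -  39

42

Column 3 is complete and sums to 126; that is the magic constant.
Row 1 must total 126; the given cells sum to 81, so (1,1) = 45.
Row 3: 43 + 39 + ? = 126, so (3,2) = 44.
Column 1 needs 126; the known cells sum to 88, so (2,1) = 38.
Column 2: 40 + 44 + ? = 126, so (2,2) = 42.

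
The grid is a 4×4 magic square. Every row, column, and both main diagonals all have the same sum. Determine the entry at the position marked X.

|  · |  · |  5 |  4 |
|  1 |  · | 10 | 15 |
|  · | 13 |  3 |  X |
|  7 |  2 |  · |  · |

Anti-diagonal is complete and sums to 34; that is the magic constant.
Row 2 must total 34; the given cells sum to 26, so (2,2) = 8.
Column 2 needs 34; the known cells sum to 23, so (1,2) = 11.
Column 3 needs 34; the known cells sum to 18, so (4,3) = 16.
Using row 1: 11 + 5 + 4 + ? → (1,1) = 34 − 20 = 14.
The remaining cell in row 4 is (4,4) = 34 − 25 = 9.
The remaining cell in column 1 is (3,1) = 34 − 22 = 12.
Using column 4: 4 + 15 + 9 + ? → (3,4) = 34 − 28 = 6.

6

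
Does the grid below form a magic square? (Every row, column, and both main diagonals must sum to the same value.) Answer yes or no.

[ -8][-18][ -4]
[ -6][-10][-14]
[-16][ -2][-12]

Row 1: -8 + (-18) + (-4) = -30.
Row 2: -6 + (-10) + (-14) = -30.
Row 3: -16 + (-2) + (-12) = -30.
Column 1: -8 + (-6) + (-16) = -30.
Column 2: -18 + (-10) + (-2) = -30.
Column 3: -4 + (-14) + (-12) = -30.
Main diagonal: -8 + (-10) + (-12) = -30.
Anti-diagonal: -4 + (-10) + (-16) = -30.
All lines sum to -30.

Yes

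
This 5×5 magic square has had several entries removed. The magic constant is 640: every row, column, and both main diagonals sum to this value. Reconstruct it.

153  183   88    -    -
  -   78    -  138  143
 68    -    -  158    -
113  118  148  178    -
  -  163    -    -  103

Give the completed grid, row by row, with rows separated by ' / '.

153 183 88 93 123 / 173 78 108 138 143 / 68 98 128 158 188 / 113 118 148 178 83 / 133 163 168 73 103

The remaining cell in row 4 is (4,5) = 640 − 557 = 83.
The remaining cell in column 2 is (3,2) = 640 − 542 = 98.
From main diagonal, 640 − (153 + 78 + 178 + 103) gives (3,3) = 128.
The remaining cell in row 3 is (3,5) = 640 − 452 = 188.
Column 5 needs 640; the known cells sum to 517, so (1,5) = 123.
The remaining cell in anti-diagonal is (5,1) = 640 − 507 = 133.
The remaining cell in row 1 is (1,4) = 640 − 547 = 93.
Column 1: 153 + 68 + 113 + 133 + ? = 640, so (2,1) = 173.
Column 4 needs 640; the known cells sum to 567, so (5,4) = 73.
Row 2: 173 + 78 + 138 + 143 + ? = 640, so (2,3) = 108.
From row 5, 640 − (133 + 163 + 73 + 103) gives (5,3) = 168.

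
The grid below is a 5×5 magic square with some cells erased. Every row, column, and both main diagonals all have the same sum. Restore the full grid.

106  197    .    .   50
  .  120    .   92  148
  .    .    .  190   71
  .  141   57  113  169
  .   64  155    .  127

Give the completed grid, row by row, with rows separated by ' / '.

106 197 78 134 50 / 29 120 176 92 148 / 162 43 99 190 71 / 85 141 57 113 169 / 183 64 155 36 127

Column 5 is already complete: 50 + 148 + 71 + 169 + 127 = 565, so that is the magic constant.
Row 4: 141 + 57 + 113 + 169 + ? = 565, so (4,1) = 85.
Column 2 must total 565; the given cells sum to 522, so (3,2) = 43.
Main diagonal: 106 + 120 + 113 + 127 + ? = 565, so (3,3) = 99.
Anti-diagonal must total 565; the given cells sum to 382, so (5,1) = 183.
Row 3 must total 565; the given cells sum to 403, so (3,1) = 162.
From row 5, 565 − (183 + 64 + 155 + 127) gives (5,4) = 36.
Using column 1: 106 + 162 + 85 + 183 + ? → (2,1) = 565 − 536 = 29.
Column 4: 92 + 190 + 113 + 36 + ? = 565, so (1,4) = 134.
Using row 1: 106 + 197 + 134 + 50 + ? → (1,3) = 565 − 487 = 78.
The remaining cell in row 2 is (2,3) = 565 − 389 = 176.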